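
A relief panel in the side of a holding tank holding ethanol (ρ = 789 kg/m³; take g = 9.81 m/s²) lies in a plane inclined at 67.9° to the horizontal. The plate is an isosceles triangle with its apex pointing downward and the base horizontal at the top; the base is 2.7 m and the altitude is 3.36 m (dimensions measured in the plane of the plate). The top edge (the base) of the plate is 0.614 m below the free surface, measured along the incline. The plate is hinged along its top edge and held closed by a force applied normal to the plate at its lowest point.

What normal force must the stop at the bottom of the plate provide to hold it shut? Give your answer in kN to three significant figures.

γ = ρg = 789 × 9.81 / 1000 = 7.74009 kN/m³.
Let θ = 67.9° be the plate's angle to the horizontal; measure y along the incline from where the plane meets the free surface. Vertical depth h = y·sinθ with sinθ = 0.926529.
With the apex down, the centroid sits h/3 = 3.36/3 = 1.12 m below the base (the top edge), so y_c = 0.614 + 1.12 = 1.734 m and h_c = 1.734 × 0.926529 = 1.6066 m.
A = ½ × 2.7 × 3.36 = 4.536 m².
Resultant F = γ·h_c·A = 7.74009 × 1.6066 × 4.536 = 56.4062 kN.
I_c = b·h³/36 = 2.7 × 3.36³/36 = 2.84498 m⁴.
Centre of pressure: y_p = y_c + I_c/(y_c·A) = 1.734 + 2.84498/(1.734 × 4.536) = 1.734 + 0.361707 = 2.09571 m along the plane.
The resultant acts 1.12 + 0.361707 = 1.48171 m (along the plate) below the hinge at the top edge, so the moment about the hinge is M = F × 1.48171 = 56.4062 × 1.48171 = 83.5776 kN·m.
A normal force at the bottom, 3.36 m from the hinge, must supply this moment: P = 83.5776/3.36 = 24.8743 kN.

P ≈ 24.9 kN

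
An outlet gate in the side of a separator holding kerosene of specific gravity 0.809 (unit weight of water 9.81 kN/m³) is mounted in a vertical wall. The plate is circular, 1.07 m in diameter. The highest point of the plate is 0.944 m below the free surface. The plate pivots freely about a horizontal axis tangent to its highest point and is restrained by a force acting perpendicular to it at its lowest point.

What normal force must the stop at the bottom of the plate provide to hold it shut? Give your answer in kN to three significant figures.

P ≈ 5.75 kN

γ = 0.809 × 9.81 = 7.93629 kN/m³.
The centroid is at the centre, 0.535 m below the top of the plate, so the centroid depth is h_c = 0.944 + 0.535 = 1.479 m.
A = π(0.535)² = 0.899202 m².
Resultant F = γ·h_c·A = 7.93629 × 1.479 × 0.899202 = 10.5546 kN.
I_c = πr⁴/4 = π × 0.535⁴/4 = 0.0643435 m⁴.
Centre of pressure: y_p = y_c + I_c/(y_c·A) = 1.479 + 0.0643435/(1.479 × 0.899202) = 1.479 + 0.0483815 = 1.52738 m along the plane.
The resultant acts 0.535 + 0.0483815 = 0.583381 m (along the plate) below the hinge at the top edge, so the moment about the hinge is M = F × 0.583381 = 10.5546 × 0.583381 = 6.15735 kN·m.
A normal force at the bottom, 1.07 m from the hinge, must supply this moment: P = 6.15735/1.07 = 5.75453 kN.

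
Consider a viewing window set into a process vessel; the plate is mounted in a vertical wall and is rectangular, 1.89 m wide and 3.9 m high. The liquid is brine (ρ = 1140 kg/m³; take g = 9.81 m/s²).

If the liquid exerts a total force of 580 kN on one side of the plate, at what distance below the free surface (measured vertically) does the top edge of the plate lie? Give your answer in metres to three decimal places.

d_top ≈ 5.086 m

γ = ρg = 1140 × 9.81 / 1000 = 11.1834 kN/m³.
A = 1.89 × 3.9 = 7.371 m².
From F = γ·h_c·A, the centroid depth is h_c = 580/(11.1834 × 7.371) = 7.03603 m.
The centroid lies 3.9/2 = 1.95 m below the top edge, so the top edge sits at h_top = 7.03603 − 1.95 = 5.08603 m below the surface.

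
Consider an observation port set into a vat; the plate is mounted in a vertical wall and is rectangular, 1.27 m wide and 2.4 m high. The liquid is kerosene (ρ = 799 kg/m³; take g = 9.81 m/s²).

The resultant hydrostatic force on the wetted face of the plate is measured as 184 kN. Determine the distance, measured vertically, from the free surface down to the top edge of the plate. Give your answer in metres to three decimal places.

γ = ρg = 799 × 9.81 / 1000 = 7.83819 kN/m³.
A = 1.27 × 2.4 = 3.048 m².
From F = γ·h_c·A, the centroid depth is h_c = 184/(7.83819 × 3.048) = 7.70171 m.
The centroid lies 2.4/2 = 1.2 m below the top edge, so the top edge sits at h_top = 7.70171 − 1.2 = 6.50171 m below the surface.

d_top ≈ 6.502 m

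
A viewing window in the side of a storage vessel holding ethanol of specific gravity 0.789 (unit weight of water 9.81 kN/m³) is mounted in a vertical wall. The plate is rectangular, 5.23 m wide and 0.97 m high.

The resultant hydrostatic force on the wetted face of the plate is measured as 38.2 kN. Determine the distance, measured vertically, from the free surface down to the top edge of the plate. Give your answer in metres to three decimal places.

d_top ≈ 0.488 m

γ = 0.789 × 9.81 = 7.74009 kN/m³.
A = 5.23 × 0.97 = 5.0731 m².
From F = γ·h_c·A, the centroid depth is h_c = 38.2/(7.74009 × 5.0731) = 0.972846 m.
The centroid lies 0.97/2 = 0.485 m below the top edge, so the top edge sits at h_top = 0.972846 − 0.485 = 0.487846 m below the surface.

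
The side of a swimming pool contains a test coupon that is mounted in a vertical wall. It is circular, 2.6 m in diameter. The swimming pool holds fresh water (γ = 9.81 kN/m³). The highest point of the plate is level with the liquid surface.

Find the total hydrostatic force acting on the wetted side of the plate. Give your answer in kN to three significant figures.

F ≈ 67.7 kN

γ = 9.81 kN/m³.
The centroid is at the centre, 1.3 m below the top of the plate, so the centroid depth is h_c = 1.3 m.
A = π(1.3)² = 5.30929 m².
Resultant F = γ·h_c·A = 9.81 × 1.3 × 5.30929 = 67.7094 kN.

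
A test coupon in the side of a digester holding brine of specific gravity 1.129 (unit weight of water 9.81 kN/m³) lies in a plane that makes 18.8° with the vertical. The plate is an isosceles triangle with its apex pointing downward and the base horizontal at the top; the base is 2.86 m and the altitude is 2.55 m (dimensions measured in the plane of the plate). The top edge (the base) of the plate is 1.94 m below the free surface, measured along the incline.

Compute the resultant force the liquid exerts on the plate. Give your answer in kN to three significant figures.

F ≈ 107 kN

γ = 1.129 × 9.81 = 11.07549 kN/m³.
The plate makes 18.8° with the vertical, i.e. θ = 90° − 18.8° = 71.2° to the horizontal. Measuring y along the incline from the free-surface line, vertical depth h = y·sinθ with sinθ = 0.946649.
With the apex down, the centroid sits h/3 = 2.55/3 = 0.85 m below the base (the top edge), so y_c = 1.94 + 0.85 = 2.79 m and h_c = 2.79 × 0.946649 = 2.64115 m.
A = ½ × 2.86 × 2.55 = 3.6465 m².
Resultant F = γ·h_c·A = 11.07549 × 2.64115 × 3.6465 = 106.668 kN.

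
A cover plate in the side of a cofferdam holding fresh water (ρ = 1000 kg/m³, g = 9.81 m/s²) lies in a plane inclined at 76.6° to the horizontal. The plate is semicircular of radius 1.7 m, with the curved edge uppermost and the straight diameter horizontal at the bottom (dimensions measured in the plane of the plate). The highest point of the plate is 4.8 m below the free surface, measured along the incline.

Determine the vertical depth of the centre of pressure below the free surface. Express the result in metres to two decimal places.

h_p = 5.66 m

γ = ρg = 1000 × 9.81 = 9810 N/m³ = 9.81 kN/m³.
Let θ = 76.6° be the plate's angle to the horizontal; measure y along the incline from where the plane meets the free surface. Vertical depth h = y·sinθ with sinθ = 0.972776.
The centroid lies 4r/(3π) = 0.721502 m above the diameter, so r − 4r/(3π) = 1.7 − 0.721502 = 0.978498 m below the topmost point, so y_c = 4.8 + 0.978498 = 5.7785 m and h_c = 5.7785 × 0.972776 = 5.62119 m.
A = πr²/2 = π × 1.7²/2 = 4.5396 m².
Resultant F = γ·h_c·A = 9.81 × 5.62119 × 4.5396 = 250.331 kN.
I_c = (π/8 − 8/(9π))·r⁴ = 0.109757 × 1.7⁴ = 0.916701 m⁴.
Centre of pressure: y_p = y_c + I_c/(y_c·A) = 5.7785 + 0.916701/(5.7785 × 4.5396) = 5.7785 + 0.0349458 = 5.81345 m along the plane.
Vertically, h_p = y_p·sinθ = 5.81345 × 0.972776 = 5.65518 m.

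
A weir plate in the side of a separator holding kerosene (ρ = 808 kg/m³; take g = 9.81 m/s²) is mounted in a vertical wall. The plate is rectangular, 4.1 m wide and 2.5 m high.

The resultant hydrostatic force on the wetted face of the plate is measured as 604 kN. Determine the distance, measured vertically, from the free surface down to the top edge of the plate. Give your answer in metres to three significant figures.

d_top ≈ 6.18 m

γ = ρg = 808 × 9.81 / 1000 = 7.92648 kN/m³.
A = 4.1 × 2.5 = 10.25 m².
From F = γ·h_c·A, the centroid depth is h_c = 604/(7.92648 × 10.25) = 7.43417 m.
The centroid lies 2.5/2 = 1.25 m below the top edge, so the top edge sits at h_top = 7.43417 − 1.25 = 6.18417 m below the surface.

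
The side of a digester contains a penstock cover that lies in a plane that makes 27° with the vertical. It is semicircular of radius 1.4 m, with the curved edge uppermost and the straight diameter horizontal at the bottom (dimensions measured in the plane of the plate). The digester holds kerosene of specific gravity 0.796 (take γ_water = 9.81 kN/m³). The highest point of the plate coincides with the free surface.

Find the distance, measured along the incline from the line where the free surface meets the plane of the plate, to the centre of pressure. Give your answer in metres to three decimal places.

y_p = 0.976 m

γ = 0.796 × 9.81 = 7.80876 kN/m³.
The plate makes 27° with the vertical, i.e. θ = 90° − 27° = 63° to the horizontal. Measuring y along the incline from the free-surface line, vertical depth h = y·sinθ with sinθ = 0.891007.
The centroid lies 4r/(3π) = 0.594178 m above the diameter, so r − 4r/(3π) = 1.4 − 0.594178 = 0.805822 m below the topmost point, so y_c = 0.805822 m and h_c = 0.805822 × 0.891007 = 0.717993 m.
A = πr²/2 = π × 1.4²/2 = 3.07876 m².
Resultant F = γ·h_c·A = 7.80876 × 0.717993 × 3.07876 = 17.2615 kN.
I_c = (π/8 − 8/(9π))·r⁴ = 0.109757 × 1.4⁴ = 0.421642 m⁴.
Centre of pressure: y_p = y_c + I_c/(y_c·A) = 0.805822 + 0.421642/(0.805822 × 3.07876) = 0.805822 + 0.169953 = 0.975775 m along the plane.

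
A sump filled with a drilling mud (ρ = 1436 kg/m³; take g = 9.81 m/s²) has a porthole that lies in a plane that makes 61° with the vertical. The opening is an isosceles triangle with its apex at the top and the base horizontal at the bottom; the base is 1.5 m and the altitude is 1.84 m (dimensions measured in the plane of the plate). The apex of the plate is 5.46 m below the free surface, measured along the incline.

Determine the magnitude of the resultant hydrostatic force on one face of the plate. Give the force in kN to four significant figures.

γ = ρg = 1436 × 9.81 / 1000 = 14.08716 kN/m³.
The plate makes 61° with the vertical, i.e. θ = 90° − 61° = 29° to the horizontal. Measuring y along the incline from the free-surface line, vertical depth h = y·sinθ with sinθ = 0.484810.
With the apex up, the centroid sits 2h/3 = 2 × 1.84/3 = 1.22667 m below the apex, so y_c = 5.46 + 1.22667 = 6.68667 m and h_c = 6.68667 × 0.484810 = 3.24176 m.
A = ½ × 1.5 × 1.84 = 1.38 m².
Resultant F = γ·h_c·A = 14.08716 × 3.24176 × 1.38 = 63.0207 kN.

F ≈ 63.02 kN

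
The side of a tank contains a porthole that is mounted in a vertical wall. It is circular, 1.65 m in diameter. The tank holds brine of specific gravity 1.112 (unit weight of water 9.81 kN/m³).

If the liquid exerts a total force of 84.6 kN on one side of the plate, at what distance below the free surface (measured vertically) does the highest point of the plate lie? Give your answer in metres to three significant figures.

γ = 1.112 × 9.81 = 10.90872 kN/m³.
A = π(0.825)² = 2.13825 m².
From F = γ·h_c·A, the centroid depth is h_c = 84.6/(10.90872 × 2.13825) = 3.62692 m.
The centroid is at the centre, 0.825 m below the top of the plate, so the highest point sits at h_top = 3.62692 − 0.825 = 2.80192 m below the surface.

d_top ≈ 2.80 m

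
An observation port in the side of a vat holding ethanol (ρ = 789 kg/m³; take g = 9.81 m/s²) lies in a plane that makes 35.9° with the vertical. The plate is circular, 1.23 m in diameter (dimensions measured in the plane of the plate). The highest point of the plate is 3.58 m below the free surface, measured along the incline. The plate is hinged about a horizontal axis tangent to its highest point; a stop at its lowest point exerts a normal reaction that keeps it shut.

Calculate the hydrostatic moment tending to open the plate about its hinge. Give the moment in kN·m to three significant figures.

γ = ρg = 789 × 9.81 / 1000 = 7.74009 kN/m³.
The plate makes 35.9° with the vertical, i.e. θ = 90° − 35.9° = 54.1° to the horizontal. Measuring y along the incline from the free-surface line, vertical depth h = y·sinθ with sinθ = 0.810042.
The centroid is at the centre, 0.615 m below the top of the plate, so y_c = 3.58 + 0.615 = 4.195 m and h_c = 4.195 × 0.810042 = 3.39813 m.
A = π(0.615)² = 1.18823 m².
Resultant F = γ·h_c·A = 7.74009 × 3.39813 × 1.18823 = 31.2526 kN.
I_c = πr⁴/4 = π × 0.615⁴/4 = 0.112354 m⁴.
Centre of pressure: y_p = y_c + I_c/(y_c·A) = 4.195 + 0.112354/(4.195 × 1.18823) = 4.195 + 0.0225401 = 4.21754 m along the plane.
The resultant acts 0.615 + 0.0225401 = 0.63754 m (along the plate) below the hinge at the top edge, so the moment about the hinge is M = F × 0.63754 = 31.2526 × 0.63754 = 19.9248 kN·m.

M ≈ 19.9 kN·m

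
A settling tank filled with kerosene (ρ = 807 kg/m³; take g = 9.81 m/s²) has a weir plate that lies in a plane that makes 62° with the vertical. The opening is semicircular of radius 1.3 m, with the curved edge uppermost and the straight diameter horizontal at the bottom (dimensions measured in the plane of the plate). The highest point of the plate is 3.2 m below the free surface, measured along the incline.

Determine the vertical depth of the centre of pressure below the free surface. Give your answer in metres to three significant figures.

h_p = 1.87 m

γ = ρg = 807 × 9.81 / 1000 = 7.91667 kN/m³.
The plate makes 62° with the vertical, i.e. θ = 90° − 62° = 28° to the horizontal. Measuring y along the incline from the free-surface line, vertical depth h = y·sinθ with sinθ = 0.469472.
The centroid lies 4r/(3π) = 0.551737 m above the diameter, so r − 4r/(3π) = 1.3 − 0.551737 = 0.748263 m below the topmost point, so y_c = 3.2 + 0.748263 = 3.94826 m and h_c = 3.94826 × 0.469472 = 1.8536 m.
A = πr²/2 = π × 1.3²/2 = 2.65465 m².
Resultant F = γ·h_c·A = 7.91667 × 1.8536 × 2.65465 = 38.9552 kN.
I_c = (π/8 − 8/(9π))·r⁴ = 0.109757 × 1.3⁴ = 0.313477 m⁴.
Centre of pressure: y_p = y_c + I_c/(y_c·A) = 3.94826 + 0.313477/(3.94826 × 2.65465) = 3.94826 + 0.0299084 = 3.97817 m along the plane.
Vertically, h_p = y_p·sinθ = 3.97817 × 0.469472 = 1.86764 m.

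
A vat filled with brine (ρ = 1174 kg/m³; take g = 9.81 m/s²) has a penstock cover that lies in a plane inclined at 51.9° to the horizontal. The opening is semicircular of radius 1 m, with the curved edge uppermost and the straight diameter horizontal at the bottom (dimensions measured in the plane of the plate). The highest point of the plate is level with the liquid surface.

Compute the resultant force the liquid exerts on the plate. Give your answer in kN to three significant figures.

F ≈ 8.19 kN

γ = ρg = 1174 × 9.81 / 1000 = 11.51694 kN/m³.
Let θ = 51.9° be the plate's angle to the horizontal; measure y along the incline from where the plane meets the free surface. Vertical depth h = y·sinθ with sinθ = 0.786935.
The centroid lies 4r/(3π) = 0.424413 m above the diameter, so r − 4r/(3π) = 1 − 0.424413 = 0.575587 m below the topmost point, so y_c = 0.575587 m and h_c = 0.575587 × 0.786935 = 0.45295 m.
A = πr²/2 = π × 1²/2 = 1.5708 m².
Resultant F = γ·h_c·A = 11.51694 × 0.45295 × 1.5708 = 8.19423 kN.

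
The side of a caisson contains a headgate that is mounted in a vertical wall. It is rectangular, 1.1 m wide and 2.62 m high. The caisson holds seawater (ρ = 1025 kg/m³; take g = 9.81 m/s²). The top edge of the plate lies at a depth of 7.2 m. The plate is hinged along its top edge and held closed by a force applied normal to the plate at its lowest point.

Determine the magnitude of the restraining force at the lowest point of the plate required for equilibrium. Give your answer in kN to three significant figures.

P ≈ 130 kN

γ = ρg = 1025 × 9.81 / 1000 = 10.05525 kN/m³.
The centroid lies 2.62/2 = 1.31 m below the top edge, so the centroid depth is h_c = 7.2 + 1.31 = 8.51 m.
A = 1.1 × 2.62 = 2.882 m².
Resultant F = γ·h_c·A = 10.05525 × 8.51 × 2.882 = 246.613 kN.
I_c = b·h³/12 = 1.1 × 2.62³/12 = 1.6486 m⁴.
Centre of pressure: y_p = y_c + I_c/(y_c·A) = 8.51 + 1.6486/(8.51 × 2.882) = 8.51 + 0.067219 = 8.57722 m along the plane.
The resultant acts 1.31 + 0.067219 = 1.37722 m (along the plate) below the hinge at the top edge, so the moment about the hinge is M = F × 1.37722 = 246.613 × 1.37722 = 339.64 kN·m.
A normal force at the bottom, 2.62 m from the hinge, must supply this moment: P = 339.64/2.62 = 129.634 kN.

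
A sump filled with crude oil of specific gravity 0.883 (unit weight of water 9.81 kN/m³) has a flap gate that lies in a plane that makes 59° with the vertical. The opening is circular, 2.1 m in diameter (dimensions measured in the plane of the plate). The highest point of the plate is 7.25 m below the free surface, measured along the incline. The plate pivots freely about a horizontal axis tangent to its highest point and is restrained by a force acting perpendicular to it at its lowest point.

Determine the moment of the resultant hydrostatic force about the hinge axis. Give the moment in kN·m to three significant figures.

γ = 0.883 × 9.81 = 8.66223 kN/m³.
The plate makes 59° with the vertical, i.e. θ = 90° − 59° = 31° to the horizontal. Measuring y along the incline from the free-surface line, vertical depth h = y·sinθ with sinθ = 0.515038.
The centroid is at the centre, 1.05 m below the top of the plate, so y_c = 7.25 + 1.05 = 8.3 m and h_c = 8.3 × 0.515038 = 4.27482 m.
A = π(1.05)² = 3.46361 m².
Resultant F = γ·h_c·A = 8.66223 × 4.27482 × 3.46361 = 128.256 kN.
I_c = πr⁴/4 = π × 1.05⁴/4 = 0.954656 m⁴.
Centre of pressure: y_p = y_c + I_c/(y_c·A) = 8.3 + 0.954656/(8.3 × 3.46361) = 8.3 + 0.0332078 = 8.33321 m along the plane.
The resultant acts 1.05 + 0.0332078 = 1.08321 m (along the plate) below the hinge at the top edge, so the moment about the hinge is M = F × 1.08321 = 128.256 × 1.08321 = 138.928 kN·m.

M ≈ 139 kN·m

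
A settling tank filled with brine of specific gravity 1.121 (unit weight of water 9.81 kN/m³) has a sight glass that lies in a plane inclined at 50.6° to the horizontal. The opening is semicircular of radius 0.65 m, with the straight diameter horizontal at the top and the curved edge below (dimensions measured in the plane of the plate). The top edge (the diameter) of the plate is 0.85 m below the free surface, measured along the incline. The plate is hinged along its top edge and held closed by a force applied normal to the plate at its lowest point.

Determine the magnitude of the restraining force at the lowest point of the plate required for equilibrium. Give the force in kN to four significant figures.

P ≈ 2.951 kN

γ = 1.121 × 9.81 = 10.99701 kN/m³.
Let θ = 50.6° be the plate's angle to the horizontal; measure y along the incline from where the plane meets the free surface. Vertical depth h = y·sinθ with sinθ = 0.772734.
The centroid of a semicircle lies 4r/(3π) = 0.275869 m from the diameter, here below the top edge, so y_c = 0.85 + 0.275869 = 1.12587 m and h_c = 1.12587 × 0.772734 = 0.869998 m.
A = πr²/2 = π × 0.65²/2 = 0.663661 m².
Resultant F = γ·h_c·A = 10.99701 × 0.869998 × 0.663661 = 6.34949 kN.
I_c = (π/8 − 8/(9π))·r⁴ = 0.109757 × 0.65⁴ = 0.0195923 m⁴.
Centre of pressure: y_p = y_c + I_c/(y_c·A) = 1.12587 + 0.0195923/(1.12587 × 0.663661) = 1.12587 + 0.0262211 = 1.15209 m along the plane.
The resultant acts 0.275869 + 0.0262211 = 0.30209 m (along the plate) below the hinge at the top edge, so the moment about the hinge is M = F × 0.30209 = 6.34949 × 0.30209 = 1.91812 kN·m.
A normal force at the bottom, 0.65 m from the hinge, must supply this moment: P = 1.91812/0.65 = 2.95095 kN.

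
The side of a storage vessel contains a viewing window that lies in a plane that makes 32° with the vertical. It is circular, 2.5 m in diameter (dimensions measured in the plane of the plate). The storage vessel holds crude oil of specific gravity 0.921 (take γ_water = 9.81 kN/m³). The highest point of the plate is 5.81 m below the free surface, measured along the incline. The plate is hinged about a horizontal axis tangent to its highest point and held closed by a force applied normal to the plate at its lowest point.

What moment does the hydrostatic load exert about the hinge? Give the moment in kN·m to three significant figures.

M ≈ 347 kN·m

γ = 0.921 × 9.81 = 9.03501 kN/m³.
The plate makes 32° with the vertical, i.e. θ = 90° − 32° = 58° to the horizontal. Measuring y along the incline from the free-surface line, vertical depth h = y·sinθ with sinθ = 0.848048.
The centroid is at the centre, 1.25 m below the top of the plate, so y_c = 5.81 + 1.25 = 7.06 m and h_c = 7.06 × 0.848048 = 5.98722 m.
A = π(1.25)² = 4.90874 m².
Resultant F = γ·h_c·A = 9.03501 × 5.98722 × 4.90874 = 265.536 kN.
I_c = πr⁴/4 = π × 1.25⁴/4 = 1.91748 m⁴.
Centre of pressure: y_p = y_c + I_c/(y_c·A) = 7.06 + 1.91748/(7.06 × 4.90874) = 7.06 + 0.0553294 = 7.11533 m along the plane.
The resultant acts 1.25 + 0.0553294 = 1.30533 m (along the plate) below the hinge at the top edge, so the moment about the hinge is M = F × 1.30533 = 265.536 × 1.30533 = 346.612 kN·m.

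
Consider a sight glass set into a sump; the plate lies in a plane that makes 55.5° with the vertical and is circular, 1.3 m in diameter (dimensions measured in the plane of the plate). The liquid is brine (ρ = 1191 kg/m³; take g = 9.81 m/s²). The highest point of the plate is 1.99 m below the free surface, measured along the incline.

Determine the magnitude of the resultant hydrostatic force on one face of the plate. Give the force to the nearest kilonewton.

γ = ρg = 1191 × 9.81 / 1000 = 11.68371 kN/m³.
The plate makes 55.5° with the vertical, i.e. θ = 90° − 55.5° = 34.5° to the horizontal. Measuring y along the incline from the free-surface line, vertical depth h = y·sinθ with sinθ = 0.566406.
The centroid is at the centre, 0.65 m below the top of the plate, so y_c = 1.99 + 0.65 = 2.64 m and h_c = 2.64 × 0.566406 = 1.49531 m.
A = π(0.65)² = 1.32732 m².
Resultant F = γ·h_c·A = 11.68371 × 1.49531 × 1.32732 = 23.1893 kN.

F ≈ 23 kN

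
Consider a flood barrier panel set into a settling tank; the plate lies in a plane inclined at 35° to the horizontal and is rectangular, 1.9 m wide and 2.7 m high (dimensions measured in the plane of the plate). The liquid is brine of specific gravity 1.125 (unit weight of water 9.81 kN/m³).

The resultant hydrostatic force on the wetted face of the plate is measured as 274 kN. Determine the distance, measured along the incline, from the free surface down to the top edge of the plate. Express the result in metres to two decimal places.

γ = 1.125 × 9.81 = 11.03625 kN/m³.
A = 1.9 × 2.7 = 5.13 m².
From F = γ·h_c·A, the centroid depth is h_c = 274/(11.03625 × 5.13) = 4.83962 m.
Let θ = 35° be the plate's angle to the horizontal; measure y along the incline from where the plane meets the free surface. Vertical depth h = y·sinθ with sinθ = 0.573576.
Along the incline, y_c = h_c/sinθ = 4.83962/0.573576 = 8.43763 m.
The centroid lies 2.7/2 = 1.35 m below the top edge, so the top edge sits at y_top = 8.43763 − 1.35 = 7.08763 m along the incline.

y_top ≈ 7.09 m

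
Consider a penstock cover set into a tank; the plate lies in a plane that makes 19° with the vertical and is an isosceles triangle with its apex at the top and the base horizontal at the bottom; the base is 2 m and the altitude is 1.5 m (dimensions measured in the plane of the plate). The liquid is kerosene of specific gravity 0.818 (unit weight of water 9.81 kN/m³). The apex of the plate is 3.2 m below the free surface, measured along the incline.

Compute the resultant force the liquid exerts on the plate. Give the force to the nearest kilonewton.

F ≈ 48 kN

γ = 0.818 × 9.81 = 8.02458 kN/m³.
The plate makes 19° with the vertical, i.e. θ = 90° − 19° = 71° to the horizontal. Measuring y along the incline from the free-surface line, vertical depth h = y·sinθ with sinθ = 0.945519.
With the apex up, the centroid sits 2h/3 = 2 × 1.5/3 = 1 m below the apex, so y_c = 3.2 + 1 = 4.2 m and h_c = 4.2 × 0.945519 = 3.97118 m.
A = ½ × 2 × 1.5 = 1.5 m².
Resultant F = γ·h_c·A = 8.02458 × 3.97118 × 1.5 = 47.8006 kN.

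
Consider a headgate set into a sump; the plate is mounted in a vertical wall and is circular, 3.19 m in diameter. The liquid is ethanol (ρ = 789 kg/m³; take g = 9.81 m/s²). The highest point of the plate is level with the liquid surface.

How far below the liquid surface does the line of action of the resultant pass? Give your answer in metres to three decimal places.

γ = ρg = 789 × 9.81 / 1000 = 7.74009 kN/m³.
The centroid is at the centre, 1.595 m below the top of the plate, so the centroid depth is h_c = 1.595 m.
A = π(1.595)² = 7.99229 m².
Resultant F = γ·h_c·A = 7.74009 × 1.595 × 7.99229 = 98.6684 kN.
I_c = πr⁴/4 = π × 1.595⁴/4 = 5.08315 m⁴.
Centre of pressure: y_p = y_c + I_c/(y_c·A) = 1.595 + 5.08315/(1.595 × 7.99229) = 1.595 + 0.39875 = 1.99375 m along the plane.

h_p = 1.994 m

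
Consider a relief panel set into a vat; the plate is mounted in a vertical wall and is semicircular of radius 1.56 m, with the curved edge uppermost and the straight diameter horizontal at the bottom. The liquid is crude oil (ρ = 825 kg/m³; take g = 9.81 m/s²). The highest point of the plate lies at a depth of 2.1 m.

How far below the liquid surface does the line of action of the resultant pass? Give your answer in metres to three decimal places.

γ = ρg = 825 × 9.81 / 1000 = 8.09325 kN/m³.
The centroid lies 4r/(3π) = 0.662085 m above the diameter, so r − 4r/(3π) = 1.56 − 0.662085 = 0.897915 m below the topmost point, so the centroid depth is h_c = 2.1 + 0.897915 = 2.99791 m.
A = πr²/2 = π × 1.56²/2 = 3.82269 m².
Resultant F = γ·h_c·A = 8.09325 × 2.99791 × 3.82269 = 92.7493 kN.
I_c = (π/8 − 8/(9π))·r⁴ = 0.109757 × 1.56⁴ = 0.650026 m⁴.
Centre of pressure: y_p = y_c + I_c/(y_c·A) = 2.99791 + 0.650026/(2.99791 × 3.82269) = 2.99791 + 0.0567209 = 3.05463 m along the plane.

h_p = 3.055 m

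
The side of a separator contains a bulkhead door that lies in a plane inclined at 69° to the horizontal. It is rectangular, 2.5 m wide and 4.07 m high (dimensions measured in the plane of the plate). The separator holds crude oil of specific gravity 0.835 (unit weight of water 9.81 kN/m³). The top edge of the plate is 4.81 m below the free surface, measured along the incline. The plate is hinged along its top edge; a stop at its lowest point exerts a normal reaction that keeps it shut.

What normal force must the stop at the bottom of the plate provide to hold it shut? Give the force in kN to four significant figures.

P ≈ 292.7 kN

γ = 0.835 × 9.81 = 8.19135 kN/m³.
Let θ = 69° be the plate's angle to the horizontal; measure y along the incline from where the plane meets the free surface. Vertical depth h = y·sinθ with sinθ = 0.933580.
The centroid lies 4.07/2 = 2.035 m below the top edge, so y_c = 4.81 + 2.035 = 6.845 m and h_c = 6.845 × 0.933580 = 6.39036 m.
A = 2.5 × 4.07 = 10.175 m².
Resultant F = γ·h_c·A = 8.19135 × 6.39036 × 10.175 = 532.617 kN.
I_c = b·h³/12 = 2.5 × 4.07³/12 = 14.0457 m⁴.
Centre of pressure: y_p = y_c + I_c/(y_c·A) = 6.845 + 14.0457/(6.845 × 10.175) = 6.845 + 0.201667 = 7.04667 m along the plane.
The resultant acts 2.035 + 0.201667 = 2.23667 m (along the plate) below the hinge at the top edge, so the moment about the hinge is M = F × 2.23667 = 532.617 × 2.23667 = 1191.29 kN·m.
A normal force at the bottom, 4.07 m from the hinge, must supply this moment: P = 1191.29/4.07 = 292.7 kN.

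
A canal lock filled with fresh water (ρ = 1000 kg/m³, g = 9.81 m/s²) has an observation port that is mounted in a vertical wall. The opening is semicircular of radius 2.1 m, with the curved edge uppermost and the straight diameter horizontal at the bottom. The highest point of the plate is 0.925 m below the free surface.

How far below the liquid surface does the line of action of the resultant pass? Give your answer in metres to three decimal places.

h_p = 2.278 m

γ = ρg = 1000 × 9.81 = 9810 N/m³ = 9.81 kN/m³.
The centroid lies 4r/(3π) = 0.891268 m above the diameter, so r − 4r/(3π) = 2.1 − 0.891268 = 1.20873 m below the topmost point, so the centroid depth is h_c = 0.925 + 1.20873 = 2.13373 m.
A = πr²/2 = π × 2.1²/2 = 6.92721 m².
Resultant F = γ·h_c·A = 9.81 × 2.13373 × 6.92721 = 145 kN.
I_c = (π/8 − 8/(9π))·r⁴ = 0.109757 × 2.1⁴ = 2.13457 m⁴.
Centre of pressure: y_p = y_c + I_c/(y_c·A) = 2.13373 + 2.13457/(2.13373 × 6.92721) = 2.13373 + 0.144415 = 2.27814 m along the plane.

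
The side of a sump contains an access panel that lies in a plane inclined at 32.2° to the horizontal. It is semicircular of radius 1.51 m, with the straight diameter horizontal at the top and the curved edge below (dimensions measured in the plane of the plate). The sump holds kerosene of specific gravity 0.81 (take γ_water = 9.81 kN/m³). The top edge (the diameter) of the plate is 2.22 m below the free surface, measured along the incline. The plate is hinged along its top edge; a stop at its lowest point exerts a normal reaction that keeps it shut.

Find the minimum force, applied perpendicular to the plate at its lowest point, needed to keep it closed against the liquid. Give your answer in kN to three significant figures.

γ = 0.81 × 9.81 = 7.9461 kN/m³.
Let θ = 32.2° be the plate's angle to the horizontal; measure y along the incline from where the plane meets the free surface. Vertical depth h = y·sinθ with sinθ = 0.532876.
The centroid of a semicircle lies 4r/(3π) = 0.640864 m from the diameter, here below the top edge, so y_c = 2.22 + 0.640864 = 2.86086 m and h_c = 2.86086 × 0.532876 = 1.52448 m.
A = πr²/2 = π × 1.51²/2 = 3.58157 m².
Resultant F = γ·h_c·A = 7.9461 × 1.52448 × 3.58157 = 43.386 kN.
I_c = (π/8 − 8/(9π))·r⁴ = 0.109757 × 1.51⁴ = 0.570611 m⁴.
Centre of pressure: y_p = y_c + I_c/(y_c·A) = 2.86086 + 0.570611/(2.86086 × 3.58157) = 2.86086 + 0.0556891 = 2.91655 m along the plane.
The resultant acts 0.640864 + 0.0556891 = 0.696553 m (along the plate) below the hinge at the top edge, so the moment about the hinge is M = F × 0.696553 = 43.386 × 0.696553 = 30.2206 kN·m.
A normal force at the bottom, 1.51 m from the hinge, must supply this moment: P = 30.2206/1.51 = 20.0136 kN.

P ≈ 20.0 kN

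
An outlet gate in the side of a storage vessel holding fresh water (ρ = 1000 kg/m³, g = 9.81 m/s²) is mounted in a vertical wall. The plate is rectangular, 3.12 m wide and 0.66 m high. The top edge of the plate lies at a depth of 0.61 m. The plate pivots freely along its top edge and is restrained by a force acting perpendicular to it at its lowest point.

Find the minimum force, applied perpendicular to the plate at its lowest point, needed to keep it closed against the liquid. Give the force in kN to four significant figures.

P ≈ 10.61 kN

γ = ρg = 1000 × 9.81 = 9810 N/m³ = 9.81 kN/m³.
The centroid lies 0.66/2 = 0.33 m below the top edge, so the centroid depth is h_c = 0.61 + 0.33 = 0.94 m.
A = 3.12 × 0.66 = 2.0592 m².
Resultant F = γ·h_c·A = 9.81 × 0.94 × 2.0592 = 18.9887 kN.
I_c = b·h³/12 = 3.12 × 0.66³/12 = 0.074749 m⁴.
Centre of pressure: y_p = y_c + I_c/(y_c·A) = 0.94 + 0.074749/(0.94 × 2.0592) = 0.94 + 0.038617 = 0.978617 m along the plane.
The resultant acts 0.33 + 0.038617 = 0.368617 m (along the plate) below the hinge at the top edge, so the moment about the hinge is M = F × 0.368617 = 18.9887 × 0.368617 = 6.99956 kN·m.
A normal force at the bottom, 0.66 m from the hinge, must supply this moment: P = 6.99956/0.66 = 10.6054 kN.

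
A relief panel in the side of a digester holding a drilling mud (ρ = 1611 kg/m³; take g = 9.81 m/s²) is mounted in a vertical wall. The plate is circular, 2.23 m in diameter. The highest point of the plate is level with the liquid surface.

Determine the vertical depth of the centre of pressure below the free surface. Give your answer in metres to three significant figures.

h_p = 1.39 m

γ = ρg = 1611 × 9.81 / 1000 = 15.80391 kN/m³.
The centroid is at the centre, 1.115 m below the top of the plate, so the centroid depth is h_c = 1.115 m.
A = π(1.115)² = 3.90571 m².
Resultant F = γ·h_c·A = 15.80391 × 1.115 × 3.90571 = 68.8239 kN.
I_c = πr⁴/4 = π × 1.115⁴/4 = 1.21392 m⁴.
Centre of pressure: y_p = y_c + I_c/(y_c·A) = 1.115 + 1.21392/(1.115 × 3.90571) = 1.115 + 0.27875 = 1.39375 m along the plane.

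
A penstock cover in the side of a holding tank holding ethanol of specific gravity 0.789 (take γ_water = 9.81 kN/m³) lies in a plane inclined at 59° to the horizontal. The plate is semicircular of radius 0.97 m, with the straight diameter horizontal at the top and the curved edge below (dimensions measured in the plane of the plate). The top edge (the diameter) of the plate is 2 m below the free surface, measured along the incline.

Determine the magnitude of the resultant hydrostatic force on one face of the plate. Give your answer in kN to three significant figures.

γ = 0.789 × 9.81 = 7.74009 kN/m³.
Let θ = 59° be the plate's angle to the horizontal; measure y along the incline from where the plane meets the free surface. Vertical depth h = y·sinθ with sinθ = 0.857167.
The centroid of a semicircle lies 4r/(3π) = 0.411681 m from the diameter, here below the top edge, so y_c = 2 + 0.411681 = 2.41168 m and h_c = 2.41168 × 0.857167 = 2.06721 m.
A = πr²/2 = π × 0.97²/2 = 1.47796 m².
Resultant F = γ·h_c·A = 7.74009 × 2.06721 × 1.47796 = 23.6479 kN.

F ≈ 23.6 kN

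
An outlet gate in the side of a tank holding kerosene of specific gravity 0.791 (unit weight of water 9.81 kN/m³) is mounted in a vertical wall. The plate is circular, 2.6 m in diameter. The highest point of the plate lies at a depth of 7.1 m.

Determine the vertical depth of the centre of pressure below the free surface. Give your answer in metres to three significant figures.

γ = 0.791 × 9.81 = 7.75971 kN/m³.
The centroid is at the centre, 1.3 m below the top of the plate, so the centroid depth is h_c = 7.1 + 1.3 = 8.4 m.
A = π(1.3)² = 5.30929 m².
Resultant F = γ·h_c·A = 7.75971 × 8.4 × 5.30929 = 346.068 kN.
I_c = πr⁴/4 = π × 1.3⁴/4 = 2.24318 m⁴.
Centre of pressure: y_p = y_c + I_c/(y_c·A) = 8.4 + 2.24318/(8.4 × 5.30929) = 8.4 + 0.0502977 = 8.4503 m along the plane.

h_p = 8.45 m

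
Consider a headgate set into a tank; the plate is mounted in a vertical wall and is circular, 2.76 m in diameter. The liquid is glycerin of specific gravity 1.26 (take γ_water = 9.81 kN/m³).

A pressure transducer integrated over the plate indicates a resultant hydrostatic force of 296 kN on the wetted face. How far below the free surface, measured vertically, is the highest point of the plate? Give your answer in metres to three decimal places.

γ = 1.26 × 9.81 = 12.3606 kN/m³.
A = π(1.38)² = 5.98285 m².
From F = γ·h_c·A, the centroid depth is h_c = 296/(12.3606 × 5.98285) = 4.00262 m.
The centroid is at the centre, 1.38 m below the top of the plate, so the highest point sits at h_top = 4.00262 − 1.38 = 2.62262 m below the surface.

d_top ≈ 2.623 m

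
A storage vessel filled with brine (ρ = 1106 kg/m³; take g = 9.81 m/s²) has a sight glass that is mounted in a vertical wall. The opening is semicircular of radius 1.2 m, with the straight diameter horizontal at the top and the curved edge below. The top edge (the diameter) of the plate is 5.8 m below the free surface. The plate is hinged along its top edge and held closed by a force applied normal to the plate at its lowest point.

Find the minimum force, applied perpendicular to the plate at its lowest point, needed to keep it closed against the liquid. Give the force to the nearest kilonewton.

γ = ρg = 1106 × 9.81 / 1000 = 10.84986 kN/m³.
The centroid of a semicircle lies 4r/(3π) = 0.509296 m from the diameter, here below the top edge, so the centroid depth is h_c = 5.8 + 0.509296 = 6.3093 m.
A = πr²/2 = π × 1.2²/2 = 2.26195 m².
Resultant F = γ·h_c·A = 10.84986 × 6.3093 × 2.26195 = 154.842 kN.
I_c = (π/8 − 8/(9π))·r⁴ = 0.109757 × 1.2⁴ = 0.227592 m⁴.
Centre of pressure: y_p = y_c + I_c/(y_c·A) = 6.3093 + 0.227592/(6.3093 × 2.26195) = 6.3093 + 0.0159475 = 6.32525 m along the plane.
The resultant acts 0.509296 + 0.0159475 = 0.525243 m (along the plate) below the hinge at the top edge, so the moment about the hinge is M = F × 0.525243 = 154.842 × 0.525243 = 81.3297 kN·m.
A normal force at the bottom, 1.2 m from the hinge, must supply this moment: P = 81.3297/1.2 = 67.7748 kN.

P ≈ 68 kN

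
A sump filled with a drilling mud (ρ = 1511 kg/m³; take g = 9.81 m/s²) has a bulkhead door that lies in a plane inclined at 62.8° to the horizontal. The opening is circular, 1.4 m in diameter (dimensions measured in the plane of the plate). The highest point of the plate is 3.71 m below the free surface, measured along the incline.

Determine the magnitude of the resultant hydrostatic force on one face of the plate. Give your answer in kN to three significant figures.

γ = ρg = 1511 × 9.81 / 1000 = 14.82291 kN/m³.
Let θ = 62.8° be the plate's angle to the horizontal; measure y along the incline from where the plane meets the free surface. Vertical depth h = y·sinθ with sinθ = 0.889416.
The centroid is at the centre, 0.7 m below the top of the plate, so y_c = 3.71 + 0.7 = 4.41 m and h_c = 4.41 × 0.889416 = 3.92232 m.
A = π(0.7)² = 1.53938 m².
Resultant F = γ·h_c·A = 14.82291 × 3.92232 × 1.53938 = 89.4999 kN.

F ≈ 89.5 kN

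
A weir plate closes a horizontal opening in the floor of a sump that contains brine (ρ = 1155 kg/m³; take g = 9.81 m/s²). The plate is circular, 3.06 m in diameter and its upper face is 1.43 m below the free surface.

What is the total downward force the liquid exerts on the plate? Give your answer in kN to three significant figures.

F ≈ 119 kN

γ = ρg = 1155 × 9.81 / 1000 = 11.33055 kN/m³.
The plate is horizontal, so pressure is uniform at p = γ·h = 11.33055 × 1.43 = 16.2027 kN/m².
A = π(1.53)² = 7.35415 m².
F = p·A = 16.2027 × 7.35415 = 119.157 kN.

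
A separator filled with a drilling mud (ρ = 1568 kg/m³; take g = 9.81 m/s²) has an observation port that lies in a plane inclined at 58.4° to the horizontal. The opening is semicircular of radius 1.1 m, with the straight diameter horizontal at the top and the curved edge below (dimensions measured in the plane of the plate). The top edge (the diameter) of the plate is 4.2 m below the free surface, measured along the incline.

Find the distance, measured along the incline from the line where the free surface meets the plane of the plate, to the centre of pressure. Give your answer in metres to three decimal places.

y_p = 4.685 m

γ = ρg = 1568 × 9.81 / 1000 = 15.38208 kN/m³.
Let θ = 58.4° be the plate's angle to the horizontal; measure y along the incline from where the plane meets the free surface. Vertical depth h = y·sinθ with sinθ = 0.851727.
The centroid of a semicircle lies 4r/(3π) = 0.466854 m from the diameter, here below the top edge, so y_c = 4.2 + 0.466854 = 4.66685 m and h_c = 4.66685 × 0.851727 = 3.97488 m.
A = πr²/2 = π × 1.1²/2 = 1.90066 m².
Resultant F = γ·h_c·A = 15.38208 × 3.97488 × 1.90066 = 116.21 kN.
I_c = (π/8 − 8/(9π))·r⁴ = 0.109757 × 1.1⁴ = 0.160695 m⁴.
Centre of pressure: y_p = y_c + I_c/(y_c·A) = 4.66685 + 0.160695/(4.66685 × 1.90066) = 4.66685 + 0.0181165 = 4.68497 m along the plane.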